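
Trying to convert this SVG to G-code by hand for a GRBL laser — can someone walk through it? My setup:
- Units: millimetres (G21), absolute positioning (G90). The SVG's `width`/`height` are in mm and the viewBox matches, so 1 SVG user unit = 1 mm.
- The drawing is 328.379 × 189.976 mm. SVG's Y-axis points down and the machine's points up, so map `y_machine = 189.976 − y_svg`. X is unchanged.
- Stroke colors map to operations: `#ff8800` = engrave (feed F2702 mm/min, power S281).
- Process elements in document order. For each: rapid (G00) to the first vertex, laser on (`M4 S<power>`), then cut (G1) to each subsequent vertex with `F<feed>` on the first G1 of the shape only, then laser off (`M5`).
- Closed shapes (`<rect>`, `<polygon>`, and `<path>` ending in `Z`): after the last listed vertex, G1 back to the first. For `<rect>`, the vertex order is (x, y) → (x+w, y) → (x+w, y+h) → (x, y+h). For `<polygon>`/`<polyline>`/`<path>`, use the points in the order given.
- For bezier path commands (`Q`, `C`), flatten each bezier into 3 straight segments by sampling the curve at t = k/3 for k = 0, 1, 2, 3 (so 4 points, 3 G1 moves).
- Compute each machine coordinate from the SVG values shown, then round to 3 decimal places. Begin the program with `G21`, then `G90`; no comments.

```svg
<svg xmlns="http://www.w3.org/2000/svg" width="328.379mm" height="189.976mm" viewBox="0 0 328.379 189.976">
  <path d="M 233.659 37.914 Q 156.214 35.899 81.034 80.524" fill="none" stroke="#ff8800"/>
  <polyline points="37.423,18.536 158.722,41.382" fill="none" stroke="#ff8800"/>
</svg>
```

G21
G90
G00 X233.659 Y152.062
M4 S281
G1 X182.281 Y148.223 F2702
G1 X131.406 Y134.020
G1 X81.034 Y109.452
M5
G00 X37.423 Y171.440
M4 S281
G1 X158.722 Y148.594 F2702
M5

Since the viewBox matches the mm dimensions, user units are millimetres directly. The only transform is the Y-flip y_m = 189.976 − y_svg.

Shape 1 is a quadratic bezier drawn with `<path>`. Its stroke #ff8800 means engrave at S281, F2702. After flipping Y the toolpath is (233.659,152.062) → (182.281,148.223) → (131.406,134.020) → (81.034,109.452).

Shape 2 is a line segment drawn with `<polyline>`. Its stroke #ff8800 means engrave at S281, F2702. After flipping Y the toolpath is (37.423,171.440) → (158.722,148.594).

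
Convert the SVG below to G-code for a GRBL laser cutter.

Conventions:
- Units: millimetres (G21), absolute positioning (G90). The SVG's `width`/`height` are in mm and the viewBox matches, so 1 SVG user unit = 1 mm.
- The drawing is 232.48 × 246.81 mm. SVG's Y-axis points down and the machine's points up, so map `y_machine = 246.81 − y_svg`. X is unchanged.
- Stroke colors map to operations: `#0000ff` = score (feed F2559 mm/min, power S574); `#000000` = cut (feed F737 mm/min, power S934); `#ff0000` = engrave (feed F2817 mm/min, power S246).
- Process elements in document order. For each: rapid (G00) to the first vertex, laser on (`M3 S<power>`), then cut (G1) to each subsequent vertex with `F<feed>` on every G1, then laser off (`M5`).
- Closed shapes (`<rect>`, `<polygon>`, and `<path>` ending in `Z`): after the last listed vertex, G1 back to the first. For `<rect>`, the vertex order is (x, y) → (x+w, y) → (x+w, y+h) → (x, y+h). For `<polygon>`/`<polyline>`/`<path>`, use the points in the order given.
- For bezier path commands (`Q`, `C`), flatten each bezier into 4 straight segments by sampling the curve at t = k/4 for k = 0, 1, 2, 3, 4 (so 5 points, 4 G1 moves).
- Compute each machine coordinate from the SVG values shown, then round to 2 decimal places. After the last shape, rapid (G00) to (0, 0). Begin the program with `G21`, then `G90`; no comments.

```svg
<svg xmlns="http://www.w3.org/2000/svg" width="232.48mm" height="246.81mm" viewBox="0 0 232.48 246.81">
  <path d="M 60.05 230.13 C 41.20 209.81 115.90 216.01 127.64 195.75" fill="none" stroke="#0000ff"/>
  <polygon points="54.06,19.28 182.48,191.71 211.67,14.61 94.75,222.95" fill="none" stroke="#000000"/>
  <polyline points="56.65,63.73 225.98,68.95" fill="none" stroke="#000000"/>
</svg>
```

G21
G90
G00 X60.05 Y16.68
M3 S574
G1 X61.01 Y27.78 F2559
G1 X82.37 Y33.89 F2559
G1 X109.48 Y40.00 F2559
G1 X127.64 Y51.06 F2559
M5
G00 X54.06 Y227.53
M3 S934
G1 X182.48 Y55.10 F737
G1 X211.67 Y232.20 F737
G1 X94.75 Y23.86 F737
G1 X54.06 Y227.53 F737
M5
G00 X56.65 Y183.08
M3 S934
G1 X225.98 Y177.86 F737
M5
G00 X0.00 Y0.00

viewBox `0 0 232.48 246.81` with mm width/height → 1 unit = 1 mm. Flip: y_m = 246.81 − y_svg.

**Shape 1** — `<path>` cubic bezier, stroke `#0000ff` → score (S574, F2559). Control points (SVG): P0=(60.05,230.13), P1=(41.20,209.81), P2=(115.90,216.01), P3=(127.64,195.75); sampled at t=k/4. Machine vertices: (60.05,16.68) → (61.01,27.78) → (82.37,33.89) → (109.48,40.00) → (127.64,51.06). Open path.

**Shape 2** — `<polygon>` closed polygon, stroke `#000000` → cut (S934, F737). Machine vertices: (54.06,227.53) → (182.48,55.10) → (211.67,232.20) → (94.75,23.86) → (54.06,227.53). Closed: final G1 returns to the first vertex.

**Shape 3** — `<polyline>` line segment, stroke `#000000` → cut (S934, F737). Machine vertices: (56.65,183.08) → (225.98,177.86). Open path.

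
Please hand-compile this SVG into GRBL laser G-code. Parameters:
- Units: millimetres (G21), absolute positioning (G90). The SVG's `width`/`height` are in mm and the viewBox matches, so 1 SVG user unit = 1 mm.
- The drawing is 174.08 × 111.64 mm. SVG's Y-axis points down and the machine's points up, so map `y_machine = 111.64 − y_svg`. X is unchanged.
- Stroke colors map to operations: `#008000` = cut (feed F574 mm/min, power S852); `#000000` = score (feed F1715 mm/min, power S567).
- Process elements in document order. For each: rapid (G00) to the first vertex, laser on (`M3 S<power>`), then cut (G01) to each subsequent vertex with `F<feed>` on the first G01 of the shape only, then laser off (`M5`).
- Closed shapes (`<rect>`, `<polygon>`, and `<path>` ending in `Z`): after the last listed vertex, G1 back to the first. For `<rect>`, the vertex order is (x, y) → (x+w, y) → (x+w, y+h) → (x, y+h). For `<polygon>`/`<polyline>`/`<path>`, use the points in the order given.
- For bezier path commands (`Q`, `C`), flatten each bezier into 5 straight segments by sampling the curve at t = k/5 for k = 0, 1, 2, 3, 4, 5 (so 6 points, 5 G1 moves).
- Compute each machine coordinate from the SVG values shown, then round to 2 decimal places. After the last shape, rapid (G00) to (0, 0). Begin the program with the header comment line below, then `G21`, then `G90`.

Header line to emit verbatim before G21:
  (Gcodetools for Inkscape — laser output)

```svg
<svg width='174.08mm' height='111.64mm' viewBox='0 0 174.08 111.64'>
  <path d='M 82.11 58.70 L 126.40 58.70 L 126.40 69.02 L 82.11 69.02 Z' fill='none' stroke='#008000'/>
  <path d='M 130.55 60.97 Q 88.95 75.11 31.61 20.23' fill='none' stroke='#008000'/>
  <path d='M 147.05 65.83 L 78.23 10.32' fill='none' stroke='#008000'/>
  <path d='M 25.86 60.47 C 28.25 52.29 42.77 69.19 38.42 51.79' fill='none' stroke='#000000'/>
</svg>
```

(Gcodetools for Inkscape — laser output)
G21
G90
G00 X82.11 Y52.94
M3 S852
G01 X126.40 Y52.94 F574
G01 X126.40 Y42.62
G01 X82.11 Y42.62
G01 X82.11 Y52.94
M5
G00 X130.55 Y50.67
M3 S852
G01 X113.28 Y47.77 F574
G01 X94.75 Y50.40
G01 X74.96 Y58.55
G01 X53.92 Y72.22
G01 X31.61 Y91.41
M5
G00 X147.05 Y45.81
M3 S852
G01 X78.23 Y101.32 F574
M5
G00 X25.86 Y51.17
M3 S567
G01 X28.50 Y53.54 F1715
G01 X32.57 Y52.75
G01 X36.57 Y51.63
G01 X39.01 Y53.05
G01 X38.42 Y59.85
M5
G00 X0.00 Y0.00

1 u = 1 mm; y_m = 111.64 − y.

[1] `<path>` rectangle, #008000→cut S852 F574: (82.11,52.94) → (126.40,52.94) → (126.40,42.62) → (82.11,42.62) → (82.11,52.94) (closed)

[2] `<path>` quadratic bezier, #008000→cut S852 F574: (130.55,50.67) → (113.28,47.77) → (94.75,50.40) → (74.96,58.55) → (53.92,72.22) → (31.61,91.41)

[3] `<path>` line segment, #008000→cut S852 F574: (147.05,45.81) → (78.23,101.32)

[4] `<path>` cubic bezier, #000000→score S567 F1715: (25.86,51.17) → (28.50,53.54) → (32.57,52.75) → (36.57,51.63) → (39.01,53.05) → (38.42,59.85)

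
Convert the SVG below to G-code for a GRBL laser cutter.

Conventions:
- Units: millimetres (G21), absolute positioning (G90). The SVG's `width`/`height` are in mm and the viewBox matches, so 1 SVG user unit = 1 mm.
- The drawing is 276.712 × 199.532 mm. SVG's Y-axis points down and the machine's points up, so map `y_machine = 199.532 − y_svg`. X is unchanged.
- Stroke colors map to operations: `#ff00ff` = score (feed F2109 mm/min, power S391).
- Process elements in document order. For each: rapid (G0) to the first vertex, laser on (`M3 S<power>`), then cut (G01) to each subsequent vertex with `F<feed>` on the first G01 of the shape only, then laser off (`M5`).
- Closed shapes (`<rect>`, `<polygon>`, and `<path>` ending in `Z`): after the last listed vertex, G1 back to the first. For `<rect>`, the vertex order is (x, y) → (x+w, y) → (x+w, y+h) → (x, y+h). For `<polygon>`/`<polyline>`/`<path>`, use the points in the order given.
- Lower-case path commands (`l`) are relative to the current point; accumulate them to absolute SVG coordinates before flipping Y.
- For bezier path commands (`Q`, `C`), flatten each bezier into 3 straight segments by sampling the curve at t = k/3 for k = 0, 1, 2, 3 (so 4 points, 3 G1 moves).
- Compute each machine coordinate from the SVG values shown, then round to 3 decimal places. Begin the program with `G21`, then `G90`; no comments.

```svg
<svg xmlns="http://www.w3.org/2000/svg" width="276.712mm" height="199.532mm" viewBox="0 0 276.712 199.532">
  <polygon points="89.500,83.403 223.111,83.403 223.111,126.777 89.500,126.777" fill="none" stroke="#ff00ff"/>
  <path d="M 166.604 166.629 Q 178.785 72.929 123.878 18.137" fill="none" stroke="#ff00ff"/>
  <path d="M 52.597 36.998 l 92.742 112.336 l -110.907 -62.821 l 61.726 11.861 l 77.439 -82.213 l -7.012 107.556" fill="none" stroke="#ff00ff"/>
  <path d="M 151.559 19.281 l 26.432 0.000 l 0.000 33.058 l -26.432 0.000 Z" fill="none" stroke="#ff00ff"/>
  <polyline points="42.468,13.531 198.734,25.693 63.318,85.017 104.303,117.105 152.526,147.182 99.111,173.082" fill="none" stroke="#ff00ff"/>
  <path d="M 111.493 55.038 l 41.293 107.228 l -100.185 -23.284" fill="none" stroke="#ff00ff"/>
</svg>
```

Since the viewBox matches the mm dimensions, user units are millimetres directly. The only transform is the Y-flip y_m = 199.532 − y_svg.

Shape 1 is a rectangle drawn with `<polygon>`. Its stroke #ff00ff means score at S391, F2109. After flipping Y the toolpath is (89.500,116.129) → (223.111,116.129) → (223.111,72.755) → (89.500,72.755) → (89.500,116.129), returning to the start.

Shape 2 is a quadratic bezier drawn with `<path>`. Its stroke #ff00ff means score at S391, F2109. After flipping Y the toolpath is (166.604,32.903) → (167.270,91.047) → (153.028,140.544) → (123.878,181.395).

Shape 3 is a open polyline drawn with `<path>`. Its stroke #ff00ff means score at S391, F2109. After flipping Y the toolpath is (52.597,162.534) → (145.339,50.198) → (34.432,113.019) → (96.158,101.158) → (173.597,183.371) → (166.585,75.815).

Shape 4 is a rectangle drawn with `<path>`. Its stroke #ff00ff means score at S391, F2109. After flipping Y the toolpath is (151.559,180.251) → (177.991,180.251) → (177.991,147.193) → (151.559,147.193) → (151.559,180.251), returning to the start.

Shape 5 is a open polyline drawn with `<polyline>`. Its stroke #ff00ff means score at S391, F2109. After flipping Y the toolpath is (42.468,186.001) → (198.734,173.839) → (63.318,114.515) → (104.303,82.427) → (152.526,52.350) → (99.111,26.450).

Shape 6 is a open polyline drawn with `<path>`. Its stroke #ff00ff means score at S391, F2109. After flipping Y the toolpath is (111.493,144.494) → (152.786,37.266) → (52.601,60.550).

G21
G90
G0 X89.500 Y116.129
M3 S391
G01 X223.111 Y116.129 F2109
G01 X223.111 Y72.755
G01 X89.500 Y72.755
G01 X89.500 Y116.129
M5
G0 X166.604 Y32.903
M3 S391
G01 X167.270 Y91.047 F2109
G01 X153.028 Y140.544
G01 X123.878 Y181.395
M5
G0 X52.597 Y162.534
M3 S391
G01 X145.339 Y50.198 F2109
G01 X34.432 Y113.019
G01 X96.158 Y101.158
G01 X173.597 Y183.371
G01 X166.585 Y75.815
M5
G0 X151.559 Y180.251
M3 S391
G01 X177.991 Y180.251 F2109
G01 X177.991 Y147.193
G01 X151.559 Y147.193
G01 X151.559 Y180.251
M5
G0 X42.468 Y186.001
M3 S391
G01 X198.734 Y173.839 F2109
G01 X63.318 Y114.515
G01 X104.303 Y82.427
G01 X152.526 Y52.350
G01 X99.111 Y26.450
M5
G0 X111.493 Y144.494
M3 S391
G01 X152.786 Y37.266 F2109
G01 X52.601 Y60.550
M5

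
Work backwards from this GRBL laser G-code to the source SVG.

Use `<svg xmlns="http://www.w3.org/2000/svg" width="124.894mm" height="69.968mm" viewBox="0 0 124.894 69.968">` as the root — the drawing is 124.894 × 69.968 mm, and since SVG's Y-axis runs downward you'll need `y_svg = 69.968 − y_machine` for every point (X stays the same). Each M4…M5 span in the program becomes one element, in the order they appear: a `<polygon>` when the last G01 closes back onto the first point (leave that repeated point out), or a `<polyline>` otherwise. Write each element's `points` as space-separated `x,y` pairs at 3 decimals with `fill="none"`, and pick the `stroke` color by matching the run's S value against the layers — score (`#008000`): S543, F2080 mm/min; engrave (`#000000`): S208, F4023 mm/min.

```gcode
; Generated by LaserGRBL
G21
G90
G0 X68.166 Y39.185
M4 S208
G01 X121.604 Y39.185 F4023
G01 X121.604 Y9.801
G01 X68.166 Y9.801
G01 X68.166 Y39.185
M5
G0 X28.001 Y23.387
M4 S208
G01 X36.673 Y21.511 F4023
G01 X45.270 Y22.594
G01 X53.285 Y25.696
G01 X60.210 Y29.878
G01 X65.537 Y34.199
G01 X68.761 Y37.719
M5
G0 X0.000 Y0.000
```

<svg xmlns="http://www.w3.org/2000/svg" width="124.894mm" height="69.968mm" viewBox="0 0 124.894 69.968">
  <polygon points="68.166,30.783 121.604,30.783 121.604,60.167 68.166,60.167" fill="none" stroke="#000000"/>
  <polyline points="28.001,46.581 36.673,48.457 45.270,47.374 53.285,44.272 60.210,40.090 65.537,35.769 68.761,32.249" fill="none" stroke="#000000"/>
</svg>

Each laser-on run becomes one SVG element. Flip Y back into SVG space with y_svg = 69.968 − y_machine. Every run uses S208, so all elements get stroke `#000000` (engrave).

Run 1: The run returns to its start, so emit a `<polygon>` with points (Y-flipped): 68.166,30.783 121.604,30.783 121.604,60.167 68.166,60.167.

Run 2: The run is open, so emit a `<polyline>` with points (Y-flipped): 28.001,46.581 36.673,48.457 45.270,47.374 53.285,44.272 60.210,40.090 65.537,35.769 68.761,32.249.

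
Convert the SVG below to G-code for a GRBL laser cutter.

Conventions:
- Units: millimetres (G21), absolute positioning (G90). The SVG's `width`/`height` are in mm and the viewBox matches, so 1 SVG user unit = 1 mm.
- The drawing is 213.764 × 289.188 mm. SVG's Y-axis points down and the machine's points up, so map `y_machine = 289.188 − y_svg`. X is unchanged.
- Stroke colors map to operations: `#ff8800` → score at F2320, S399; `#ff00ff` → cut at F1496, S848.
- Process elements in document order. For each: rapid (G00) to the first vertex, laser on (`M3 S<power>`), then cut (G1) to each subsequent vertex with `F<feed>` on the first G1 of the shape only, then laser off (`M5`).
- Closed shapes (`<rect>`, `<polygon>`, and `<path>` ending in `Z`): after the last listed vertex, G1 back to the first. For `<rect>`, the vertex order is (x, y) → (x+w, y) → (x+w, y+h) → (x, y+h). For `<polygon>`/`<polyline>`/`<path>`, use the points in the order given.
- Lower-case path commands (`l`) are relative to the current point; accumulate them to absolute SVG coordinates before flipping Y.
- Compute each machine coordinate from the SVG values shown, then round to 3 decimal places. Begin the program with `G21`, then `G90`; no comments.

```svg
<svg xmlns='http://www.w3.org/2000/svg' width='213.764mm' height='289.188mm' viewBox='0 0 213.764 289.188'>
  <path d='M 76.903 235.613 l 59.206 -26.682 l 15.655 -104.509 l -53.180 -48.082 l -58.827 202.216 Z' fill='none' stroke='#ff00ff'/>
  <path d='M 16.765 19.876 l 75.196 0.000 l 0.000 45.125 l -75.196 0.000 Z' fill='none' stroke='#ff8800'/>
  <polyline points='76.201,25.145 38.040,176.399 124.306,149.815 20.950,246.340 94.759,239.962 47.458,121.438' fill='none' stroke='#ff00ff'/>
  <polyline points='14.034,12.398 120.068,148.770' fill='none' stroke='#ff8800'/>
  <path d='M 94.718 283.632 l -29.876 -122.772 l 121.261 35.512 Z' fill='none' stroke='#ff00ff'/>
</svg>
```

G21
G90
G00 X76.903 Y53.575
M3 S848
G1 X136.109 Y80.257 F1496
G1 X151.764 Y184.766
G1 X98.584 Y232.848
G1 X39.757 Y30.632
G1 X76.903 Y53.575
M5
G00 X16.765 Y269.312
M3 S399
G1 X91.961 Y269.312 F2320
G1 X91.961 Y224.187
G1 X16.765 Y224.187
G1 X16.765 Y269.312
M5
G00 X76.201 Y264.043
M3 S848
G1 X38.040 Y112.789 F1496
G1 X124.306 Y139.373
G1 X20.950 Y42.848
G1 X94.759 Y49.226
G1 X47.458 Y167.750
M5
G00 X14.034 Y276.790
M3 S399
G1 X120.068 Y140.418 F2320
M5
G00 X94.718 Y5.556
M3 S848
G1 X64.842 Y128.328 F1496
G1 X186.103 Y92.816
G1 X94.718 Y5.556
M5

1 u = 1 mm; y_m = 289.188 − y.

[1] `<path>` closed polygon, #ff00ff→cut S848 F1496: (76.903,53.575) → (136.109,80.257) → (151.764,184.766) → (98.584,232.848) → (39.757,30.632) → (76.903,53.575) (closed)

[2] `<path>` rectangle, #ff8800→score S399 F2320: (16.765,269.312) → (91.961,269.312) → (91.961,224.187) → (16.765,224.187) → (16.765,269.312) (closed)

[3] `<polyline>` open polyline, #ff00ff→cut S848 F1496: (76.201,264.043) → (38.040,112.789) → (124.306,139.373) → (20.950,42.848) → (94.759,49.226) → (47.458,167.750)

[4] `<polyline>` line segment, #ff8800→score S399 F2320: (14.034,276.790) → (120.068,140.418)

[5] `<path>` regular polygon, #ff00ff→cut S848 F1496: (94.718,5.556) → (64.842,128.328) → (186.103,92.816) → (94.718,5.556) (closed)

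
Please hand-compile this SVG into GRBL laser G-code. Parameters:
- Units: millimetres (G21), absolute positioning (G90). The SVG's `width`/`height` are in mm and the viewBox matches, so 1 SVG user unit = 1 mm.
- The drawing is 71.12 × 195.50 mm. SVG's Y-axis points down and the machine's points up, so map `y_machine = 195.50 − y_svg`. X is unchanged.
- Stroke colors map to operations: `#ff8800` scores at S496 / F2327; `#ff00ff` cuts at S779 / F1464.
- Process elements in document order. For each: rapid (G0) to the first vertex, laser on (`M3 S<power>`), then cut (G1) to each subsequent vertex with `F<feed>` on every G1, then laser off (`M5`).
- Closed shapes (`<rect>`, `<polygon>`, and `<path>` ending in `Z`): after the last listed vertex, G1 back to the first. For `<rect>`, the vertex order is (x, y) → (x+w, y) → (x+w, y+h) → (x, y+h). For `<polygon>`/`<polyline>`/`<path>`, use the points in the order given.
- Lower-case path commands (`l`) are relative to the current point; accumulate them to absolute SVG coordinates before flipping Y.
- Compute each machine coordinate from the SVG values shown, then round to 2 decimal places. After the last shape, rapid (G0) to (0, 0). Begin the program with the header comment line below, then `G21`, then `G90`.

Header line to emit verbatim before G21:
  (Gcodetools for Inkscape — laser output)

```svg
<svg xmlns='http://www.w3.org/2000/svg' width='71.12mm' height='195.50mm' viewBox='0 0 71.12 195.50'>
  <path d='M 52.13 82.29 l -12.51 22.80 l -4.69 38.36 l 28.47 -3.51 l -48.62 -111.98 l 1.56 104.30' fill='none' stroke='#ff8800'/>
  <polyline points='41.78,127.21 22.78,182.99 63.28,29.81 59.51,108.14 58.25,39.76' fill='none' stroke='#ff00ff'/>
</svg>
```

(Gcodetools for Inkscape — laser output)
G21
G90
G0 X52.13 Y113.21
M3 S496
G1 X39.62 Y90.41 F2327
G1 X34.93 Y52.05 F2327
G1 X63.40 Y55.56 F2327
G1 X14.78 Y167.54 F2327
G1 X16.34 Y63.24 F2327
M5
G0 X41.78 Y68.29
M3 S779
G1 X22.78 Y12.51 F1464
G1 X63.28 Y165.69 F1464
G1 X59.51 Y87.36 F1464
G1 X58.25 Y155.74 F1464
M5
G0 X0.00 Y0.00

1 u = 1 mm; y_m = 195.50 − y.

[1] `<path>` open polyline, #ff8800→score S496 F2327: (52.13,113.21) → (39.62,90.41) → (34.93,52.05) → (63.40,55.56) → (14.78,167.54) → (16.34,63.24)

[2] `<polyline>` open polyline, #ff00ff→cut S779 F1464: (41.78,68.29) → (22.78,12.51) → (63.28,165.69) → (59.51,87.36) → (58.25,155.74)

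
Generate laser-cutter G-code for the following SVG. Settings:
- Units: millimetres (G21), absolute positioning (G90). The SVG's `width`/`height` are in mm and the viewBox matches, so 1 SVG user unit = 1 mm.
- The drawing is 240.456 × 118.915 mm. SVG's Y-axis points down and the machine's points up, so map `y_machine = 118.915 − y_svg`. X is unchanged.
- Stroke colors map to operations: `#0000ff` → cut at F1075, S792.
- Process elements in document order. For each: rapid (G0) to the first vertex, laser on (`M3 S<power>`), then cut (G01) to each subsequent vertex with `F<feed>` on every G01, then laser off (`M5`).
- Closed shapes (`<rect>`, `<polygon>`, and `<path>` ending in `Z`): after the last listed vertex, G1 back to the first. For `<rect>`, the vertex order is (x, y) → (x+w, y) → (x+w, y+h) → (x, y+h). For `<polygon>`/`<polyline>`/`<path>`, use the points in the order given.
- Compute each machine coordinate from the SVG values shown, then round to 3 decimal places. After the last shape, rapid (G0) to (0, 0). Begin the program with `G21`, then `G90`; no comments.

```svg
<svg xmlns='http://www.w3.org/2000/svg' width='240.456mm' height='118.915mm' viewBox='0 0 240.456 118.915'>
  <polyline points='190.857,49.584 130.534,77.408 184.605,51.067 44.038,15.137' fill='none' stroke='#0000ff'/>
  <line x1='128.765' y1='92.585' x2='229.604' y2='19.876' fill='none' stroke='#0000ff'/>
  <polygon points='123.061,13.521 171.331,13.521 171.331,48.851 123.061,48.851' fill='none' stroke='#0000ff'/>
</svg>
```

G21
G90
G0 X190.857 Y69.331
M3 S792
G01 X130.534 Y41.507 F1075
G01 X184.605 Y67.848 F1075
G01 X44.038 Y103.778 F1075
M5
G0 X128.765 Y26.330
M3 S792
G01 X229.604 Y99.039 F1075
M5
G0 X123.061 Y105.394
M3 S792
G01 X171.331 Y105.394 F1075
G01 X171.331 Y70.064 F1075
G01 X123.061 Y70.064 F1075
G01 X123.061 Y105.394 F1075
M5
G0 X0.000 Y0.000

1 u = 1 mm; y_m = 118.915 − y.

[1] `<polyline>` open polyline, #0000ff→cut S792 F1075: (190.857,69.331) → (130.534,41.507) → (184.605,67.848) → (44.038,103.778)

[2] `<line>` line segment, #0000ff→cut S792 F1075: (128.765,26.330) → (229.604,99.039)

[3] `<polygon>` rectangle, #0000ff→cut S792 F1075: (123.061,105.394) → (171.331,105.394) → (171.331,70.064) → (123.061,70.064) → (123.061,105.394) (closed)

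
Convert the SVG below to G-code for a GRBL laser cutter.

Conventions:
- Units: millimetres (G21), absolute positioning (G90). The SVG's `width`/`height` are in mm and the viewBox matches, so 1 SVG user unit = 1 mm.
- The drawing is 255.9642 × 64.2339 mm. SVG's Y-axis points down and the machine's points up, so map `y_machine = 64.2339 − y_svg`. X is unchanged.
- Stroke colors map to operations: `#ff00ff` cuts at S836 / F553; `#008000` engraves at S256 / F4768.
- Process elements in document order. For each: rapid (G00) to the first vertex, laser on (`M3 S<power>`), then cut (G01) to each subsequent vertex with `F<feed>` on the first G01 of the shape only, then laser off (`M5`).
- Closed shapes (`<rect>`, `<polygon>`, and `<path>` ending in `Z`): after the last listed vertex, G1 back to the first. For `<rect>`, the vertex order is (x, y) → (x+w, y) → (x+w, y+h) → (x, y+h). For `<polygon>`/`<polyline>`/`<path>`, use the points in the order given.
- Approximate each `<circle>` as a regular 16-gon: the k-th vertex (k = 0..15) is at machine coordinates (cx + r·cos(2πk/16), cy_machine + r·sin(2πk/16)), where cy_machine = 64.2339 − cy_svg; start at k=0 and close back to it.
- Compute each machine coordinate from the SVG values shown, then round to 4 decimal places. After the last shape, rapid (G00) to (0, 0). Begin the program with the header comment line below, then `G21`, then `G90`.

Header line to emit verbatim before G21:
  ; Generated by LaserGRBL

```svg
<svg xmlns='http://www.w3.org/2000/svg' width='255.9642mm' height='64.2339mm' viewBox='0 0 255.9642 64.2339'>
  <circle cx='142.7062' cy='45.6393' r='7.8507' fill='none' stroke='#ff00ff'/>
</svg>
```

; Generated by LaserGRBL
G21
G90
G00 X150.5569 Y18.5946
M3 S836
G01 X149.9593 Y21.5989 F553
G01 X148.2575 Y24.1459
G01 X145.7105 Y25.8477
G01 X142.7062 Y26.4453
G01 X139.7019 Y25.8477
G01 X137.1549 Y24.1459
G01 X135.4531 Y21.5989
G01 X134.8555 Y18.5946
G01 X135.4531 Y15.5903
G01 X137.1549 Y13.0433
G01 X139.7019 Y11.3415
G01 X142.7062 Y10.7439
G01 X145.7105 Y11.3415
G01 X148.2575 Y13.0433
G01 X149.9593 Y15.5903
G01 X150.5569 Y18.5946
M5
G00 X0.0000 Y0.0000

1 u = 1 mm; y_m = 64.2339 − y.

[1] `<circle>` circle, #ff00ff→cut S836 F553: (150.5569,18.5946) → (149.9593,21.5989) → (148.2575,24.1459) → (145.7105,25.8477) → (142.7062,26.4453) → (139.7019,25.8477) → (137.1549,24.1459) → (135.4531,21.5989) → (134.8555,18.5946) → (135.4531,15.5903) → (137.1549,13.0433) → (139.7019,11.3415) → (142.7062,10.7439) → (145.7105,11.3415) → (148.2575,13.0433) → (149.9593,15.5903) → (150.5569,18.5946) (closed)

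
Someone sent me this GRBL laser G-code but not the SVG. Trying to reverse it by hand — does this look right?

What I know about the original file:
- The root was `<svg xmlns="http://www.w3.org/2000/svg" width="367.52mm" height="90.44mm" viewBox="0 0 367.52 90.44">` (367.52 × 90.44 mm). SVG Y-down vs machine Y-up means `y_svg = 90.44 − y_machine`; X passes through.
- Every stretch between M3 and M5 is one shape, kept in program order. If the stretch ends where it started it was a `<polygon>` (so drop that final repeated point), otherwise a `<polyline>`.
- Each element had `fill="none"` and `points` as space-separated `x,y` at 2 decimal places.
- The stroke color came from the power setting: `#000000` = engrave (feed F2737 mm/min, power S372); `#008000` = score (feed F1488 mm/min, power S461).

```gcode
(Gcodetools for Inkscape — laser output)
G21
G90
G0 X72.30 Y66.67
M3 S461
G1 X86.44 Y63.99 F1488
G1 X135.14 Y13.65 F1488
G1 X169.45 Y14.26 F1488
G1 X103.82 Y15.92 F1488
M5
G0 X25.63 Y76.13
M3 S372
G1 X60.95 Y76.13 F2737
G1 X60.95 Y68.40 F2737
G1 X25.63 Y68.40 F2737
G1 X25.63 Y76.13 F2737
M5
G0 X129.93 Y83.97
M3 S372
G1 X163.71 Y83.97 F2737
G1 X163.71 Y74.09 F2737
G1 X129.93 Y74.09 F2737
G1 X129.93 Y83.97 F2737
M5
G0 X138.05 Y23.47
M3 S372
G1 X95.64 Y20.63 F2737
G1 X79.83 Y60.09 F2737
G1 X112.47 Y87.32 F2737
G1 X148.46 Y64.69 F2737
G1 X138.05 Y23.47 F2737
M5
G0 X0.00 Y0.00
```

<svg xmlns="http://www.w3.org/2000/svg" width="367.52mm" height="90.44mm" viewBox="0 0 367.52 90.44">
  <polyline points="72.30,23.77 86.44,26.45 135.14,76.79 169.45,76.18 103.82,74.52" fill="none" stroke="#008000"/>
  <polygon points="25.63,14.31 60.95,14.31 60.95,22.04 25.63,22.04" fill="none" stroke="#000000"/>
  <polygon points="129.93,6.47 163.71,6.47 163.71,16.35 129.93,16.35" fill="none" stroke="#000000"/>
  <polygon points="138.05,66.97 95.64,69.81 79.83,30.35 112.47,3.12 148.46,25.75" fill="none" stroke="#000000"/>
</svg>

y_svg = 90.44 − y_m.

[1] S461→`#008000` (score); open run; points: 72.30,23.77 86.44,26.45 135.14,76.79 169.45,76.18 103.82,74.52

[2] S372→`#000000` (engrave); closed run; points: 25.63,14.31 60.95,14.31 60.95,22.04 25.63,22.04

[3] S372→`#000000` (engrave); closed run; points: 129.93,6.47 163.71,6.47 163.71,16.35 129.93,16.35

[4] S372→`#000000` (engrave); closed run; points: 138.05,66.97 95.64,69.81 79.83,30.35 112.47,3.12 148.46,25.75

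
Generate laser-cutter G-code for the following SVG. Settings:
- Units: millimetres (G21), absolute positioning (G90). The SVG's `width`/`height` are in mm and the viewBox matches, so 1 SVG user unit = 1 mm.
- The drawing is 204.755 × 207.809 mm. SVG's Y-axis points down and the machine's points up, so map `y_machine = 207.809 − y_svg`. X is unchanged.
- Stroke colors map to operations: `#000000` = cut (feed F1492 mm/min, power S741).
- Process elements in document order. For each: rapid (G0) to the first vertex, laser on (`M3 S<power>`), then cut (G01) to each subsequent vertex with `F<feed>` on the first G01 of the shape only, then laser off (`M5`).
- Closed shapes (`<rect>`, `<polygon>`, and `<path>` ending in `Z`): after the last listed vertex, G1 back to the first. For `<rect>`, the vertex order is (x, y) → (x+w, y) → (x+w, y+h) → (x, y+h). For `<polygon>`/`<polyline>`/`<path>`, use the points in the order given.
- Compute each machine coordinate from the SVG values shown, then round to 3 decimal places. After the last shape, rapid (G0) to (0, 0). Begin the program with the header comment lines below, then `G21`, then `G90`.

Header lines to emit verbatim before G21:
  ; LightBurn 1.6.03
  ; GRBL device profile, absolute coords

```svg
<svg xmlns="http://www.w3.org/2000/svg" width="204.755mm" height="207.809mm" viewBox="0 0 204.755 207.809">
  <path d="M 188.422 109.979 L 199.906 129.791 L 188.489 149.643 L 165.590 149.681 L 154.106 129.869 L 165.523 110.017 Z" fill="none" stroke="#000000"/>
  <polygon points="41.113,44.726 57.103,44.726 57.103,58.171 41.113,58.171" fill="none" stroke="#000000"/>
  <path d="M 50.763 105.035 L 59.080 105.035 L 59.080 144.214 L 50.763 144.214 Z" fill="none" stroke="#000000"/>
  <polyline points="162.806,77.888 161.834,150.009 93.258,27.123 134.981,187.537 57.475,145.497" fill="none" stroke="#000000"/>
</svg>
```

; LightBurn 1.6.03
; GRBL device profile, absolute coords
G21
G90
G0 X188.422 Y97.830
M3 S741
G01 X199.906 Y78.018 F1492
G01 X188.489 Y58.166
G01 X165.590 Y58.128
G01 X154.106 Y77.940
G01 X165.523 Y97.792
G01 X188.422 Y97.830
M5
G0 X41.113 Y163.083
M3 S741
G01 X57.103 Y163.083 F1492
G01 X57.103 Y149.638
G01 X41.113 Y149.638
G01 X41.113 Y163.083
M5
G0 X50.763 Y102.774
M3 S741
G01 X59.080 Y102.774 F1492
G01 X59.080 Y63.595
G01 X50.763 Y63.595
G01 X50.763 Y102.774
M5
G0 X162.806 Y129.921
M3 S741
G01 X161.834 Y57.800 F1492
G01 X93.258 Y180.686
G01 X134.981 Y20.272
G01 X57.475 Y62.312
M5
G0 X0.000 Y0.000

viewBox `0 0 204.755 207.809` with mm width/height → 1 unit = 1 mm. Flip: y_m = 207.809 − y_svg.

**Shape 1** — `<path>` regular polygon, stroke `#000000` → cut (S741, F1492). Machine vertices: (188.422,97.830) → (199.906,78.018) → (188.489,58.166) → (165.590,58.128) → (154.106,77.940) → (165.523,97.792) → (188.422,97.830). Closed: final G1 returns to the first vertex.

**Shape 2** — `<polygon>` rectangle, stroke `#000000` → cut (S741, F1492). Machine vertices: (41.113,163.083) → (57.103,163.083) → (57.103,149.638) → (41.113,149.638) → (41.113,163.083). Closed: final G1 returns to the first vertex.

**Shape 3** — `<path>` rectangle, stroke `#000000` → cut (S741, F1492). Machine vertices: (50.763,102.774) → (59.080,102.774) → (59.080,63.595) → (50.763,63.595) → (50.763,102.774). Closed: final G1 returns to the first vertex.

**Shape 4** — `<polyline>` open polyline, stroke `#000000` → cut (S741, F1492). Machine vertices: (162.806,129.921) → (161.834,57.800) → (93.258,180.686) → (134.981,20.272) → (57.475,62.312). Open path.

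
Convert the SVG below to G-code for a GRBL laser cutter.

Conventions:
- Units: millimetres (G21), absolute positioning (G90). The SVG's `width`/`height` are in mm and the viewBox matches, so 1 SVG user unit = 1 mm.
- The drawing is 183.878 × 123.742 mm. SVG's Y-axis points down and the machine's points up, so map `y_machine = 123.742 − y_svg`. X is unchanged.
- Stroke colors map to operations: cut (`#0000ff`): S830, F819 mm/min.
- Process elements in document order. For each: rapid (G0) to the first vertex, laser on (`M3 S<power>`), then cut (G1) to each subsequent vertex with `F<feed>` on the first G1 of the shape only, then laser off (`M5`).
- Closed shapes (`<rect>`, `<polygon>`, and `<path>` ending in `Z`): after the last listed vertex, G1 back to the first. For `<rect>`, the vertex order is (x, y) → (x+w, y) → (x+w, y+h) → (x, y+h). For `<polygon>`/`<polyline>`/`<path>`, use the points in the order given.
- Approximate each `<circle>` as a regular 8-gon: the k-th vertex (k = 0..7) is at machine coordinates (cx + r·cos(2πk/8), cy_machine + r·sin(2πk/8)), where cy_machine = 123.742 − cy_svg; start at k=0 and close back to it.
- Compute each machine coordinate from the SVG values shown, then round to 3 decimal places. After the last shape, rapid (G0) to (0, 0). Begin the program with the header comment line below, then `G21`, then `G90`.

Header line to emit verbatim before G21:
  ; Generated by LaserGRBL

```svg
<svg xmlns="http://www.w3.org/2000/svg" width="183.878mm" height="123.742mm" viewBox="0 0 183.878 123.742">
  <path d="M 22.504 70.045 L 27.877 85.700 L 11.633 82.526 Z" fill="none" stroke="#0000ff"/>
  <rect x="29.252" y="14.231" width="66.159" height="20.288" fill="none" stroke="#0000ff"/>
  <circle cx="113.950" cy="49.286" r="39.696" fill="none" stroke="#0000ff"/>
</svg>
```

; Generated by LaserGRBL
G21
G90
G0 X22.504 Y53.697
M3 S830
G1 X27.877 Y38.042 F819
G1 X11.633 Y41.216
G1 X22.504 Y53.697
M5
G0 X29.252 Y109.511
M3 S830
G1 X95.411 Y109.511 F819
G1 X95.411 Y89.223
G1 X29.252 Y89.223
G1 X29.252 Y109.511
M5
G0 X153.646 Y74.456
M3 S830
G1 X142.019 Y102.525 F819
G1 X113.950 Y114.152
G1 X85.881 Y102.525
G1 X74.254 Y74.456
G1 X85.881 Y46.387
G1 X113.950 Y34.760
G1 X142.019 Y46.387
G1 X153.646 Y74.456
M5
G0 X0.000 Y0.000

viewBox `0 0 183.878 123.742` with mm width/height → 1 unit = 1 mm. Flip: y_m = 123.742 − y_svg.

**Shape 1** — `<path>` regular polygon, stroke `#0000ff` → cut (S830, F819). Machine vertices: (22.504,53.697) → (27.877,38.042) → (11.633,41.216) → (22.504,53.697). Closed: final G1 returns to the first vertex.

**Shape 2** — `<rect>` rectangle, stroke `#0000ff` → cut (S830, F819). Machine vertices: (29.252,109.511) → (95.411,109.511) → (95.411,89.223) → (29.252,89.223) → (29.252,109.511). Closed: final G1 returns to the first vertex.

**Shape 3** — `<circle>` circle, stroke `#0000ff` → cut (S830, F819). Machine vertices: (153.646,74.456) → (142.019,102.525) → (113.950,114.152) → (85.881,102.525) → (74.254,74.456) → (85.881,46.387) → (113.950,34.760) → (142.019,46.387) → (153.646,74.456). Closed: final G1 returns to the first vertex.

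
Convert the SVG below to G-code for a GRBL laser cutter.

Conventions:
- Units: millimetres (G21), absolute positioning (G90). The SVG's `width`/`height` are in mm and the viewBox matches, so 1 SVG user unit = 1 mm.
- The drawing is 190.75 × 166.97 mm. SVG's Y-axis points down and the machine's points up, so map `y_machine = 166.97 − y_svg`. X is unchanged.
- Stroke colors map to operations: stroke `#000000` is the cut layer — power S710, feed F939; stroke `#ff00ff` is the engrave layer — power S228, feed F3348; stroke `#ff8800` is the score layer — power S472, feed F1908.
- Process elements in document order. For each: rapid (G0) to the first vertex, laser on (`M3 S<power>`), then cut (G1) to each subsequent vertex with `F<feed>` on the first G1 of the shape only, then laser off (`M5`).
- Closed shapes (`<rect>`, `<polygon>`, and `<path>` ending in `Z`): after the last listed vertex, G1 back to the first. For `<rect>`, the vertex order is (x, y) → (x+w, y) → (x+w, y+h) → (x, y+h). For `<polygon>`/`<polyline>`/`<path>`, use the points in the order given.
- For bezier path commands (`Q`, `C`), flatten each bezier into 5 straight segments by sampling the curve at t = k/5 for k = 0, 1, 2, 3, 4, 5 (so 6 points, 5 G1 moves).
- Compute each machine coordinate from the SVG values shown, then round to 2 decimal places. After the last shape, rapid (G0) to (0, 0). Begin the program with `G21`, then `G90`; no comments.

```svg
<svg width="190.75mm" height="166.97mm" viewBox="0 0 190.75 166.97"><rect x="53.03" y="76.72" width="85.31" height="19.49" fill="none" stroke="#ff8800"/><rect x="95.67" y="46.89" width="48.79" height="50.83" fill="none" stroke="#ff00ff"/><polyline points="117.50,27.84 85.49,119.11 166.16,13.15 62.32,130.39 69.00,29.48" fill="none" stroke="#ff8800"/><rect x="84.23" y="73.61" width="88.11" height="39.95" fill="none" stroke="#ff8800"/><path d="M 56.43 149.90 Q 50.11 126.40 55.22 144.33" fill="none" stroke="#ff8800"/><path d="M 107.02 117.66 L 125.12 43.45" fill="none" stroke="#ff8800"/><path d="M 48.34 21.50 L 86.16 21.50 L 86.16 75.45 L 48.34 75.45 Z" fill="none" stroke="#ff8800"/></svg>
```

G21
G90
G0 X53.03 Y90.25
M3 S472
G1 X138.34 Y90.25 F1908
G1 X138.34 Y70.76
G1 X53.03 Y70.76
G1 X53.03 Y90.25
M5
G0 X95.67 Y120.08
M3 S228
G1 X144.46 Y120.08 F3348
G1 X144.46 Y69.25
G1 X95.67 Y69.25
G1 X95.67 Y120.08
M5
G0 X117.50 Y139.13
M3 S472
G1 X85.49 Y47.86 F1908
G1 X166.16 Y153.82
G1 X62.32 Y36.58
G1 X69.00 Y137.49
M5
G0 X84.23 Y93.36
M3 S472
G1 X172.34 Y93.36 F1908
G1 X172.34 Y53.41
G1 X84.23 Y53.41
G1 X84.23 Y93.36
M5
G0 X56.43 Y17.07
M3 S472
G1 X54.36 Y24.81 F1908
G1 X53.20 Y29.24
G1 X52.96 Y30.36
G1 X53.63 Y28.15
G1 X55.22 Y22.64
M5
G0 X107.02 Y49.31
M3 S472
G1 X125.12 Y123.52 F1908
M5
G0 X48.34 Y145.47
M3 S472
G1 X86.16 Y145.47 F1908
G1 X86.16 Y91.52
G1 X48.34 Y91.52
G1 X48.34 Y145.47
M5
G0 X0.00 Y0.00

1 u = 1 mm; y_m = 166.97 − y.

[1] `<rect>` rectangle, #ff8800→score S472 F1908: (53.03,90.25) → (138.34,90.25) → (138.34,70.76) → (53.03,70.76) → (53.03,90.25) (closed)

[2] `<rect>` rectangle, #ff00ff→engrave S228 F3348: (95.67,120.08) → (144.46,120.08) → (144.46,69.25) → (95.67,69.25) → (95.67,120.08) (closed)

[3] `<polyline>` open polyline, #ff8800→score S472 F1908: (117.50,139.13) → (85.49,47.86) → (166.16,153.82) → (62.32,36.58) → (69.00,137.49)

[4] `<rect>` rectangle, #ff8800→score S472 F1908: (84.23,93.36) → (172.34,93.36) → (172.34,53.41) → (84.23,53.41) → (84.23,93.36) (closed)

[5] `<path>` quadratic bezier, #ff8800→score S472 F1908: (56.43,17.07) → (54.36,24.81) → (53.20,29.24) → (52.96,30.36) → (53.63,28.15) → (55.22,22.64)

[6] `<path>` line segment, #ff8800→score S472 F1908: (107.02,49.31) → (125.12,123.52)

[7] `<path>` rectangle, #ff8800→score S472 F1908: (48.34,145.47) → (86.16,145.47) → (86.16,91.52) → (48.34,91.52) → (48.34,145.47) (closed)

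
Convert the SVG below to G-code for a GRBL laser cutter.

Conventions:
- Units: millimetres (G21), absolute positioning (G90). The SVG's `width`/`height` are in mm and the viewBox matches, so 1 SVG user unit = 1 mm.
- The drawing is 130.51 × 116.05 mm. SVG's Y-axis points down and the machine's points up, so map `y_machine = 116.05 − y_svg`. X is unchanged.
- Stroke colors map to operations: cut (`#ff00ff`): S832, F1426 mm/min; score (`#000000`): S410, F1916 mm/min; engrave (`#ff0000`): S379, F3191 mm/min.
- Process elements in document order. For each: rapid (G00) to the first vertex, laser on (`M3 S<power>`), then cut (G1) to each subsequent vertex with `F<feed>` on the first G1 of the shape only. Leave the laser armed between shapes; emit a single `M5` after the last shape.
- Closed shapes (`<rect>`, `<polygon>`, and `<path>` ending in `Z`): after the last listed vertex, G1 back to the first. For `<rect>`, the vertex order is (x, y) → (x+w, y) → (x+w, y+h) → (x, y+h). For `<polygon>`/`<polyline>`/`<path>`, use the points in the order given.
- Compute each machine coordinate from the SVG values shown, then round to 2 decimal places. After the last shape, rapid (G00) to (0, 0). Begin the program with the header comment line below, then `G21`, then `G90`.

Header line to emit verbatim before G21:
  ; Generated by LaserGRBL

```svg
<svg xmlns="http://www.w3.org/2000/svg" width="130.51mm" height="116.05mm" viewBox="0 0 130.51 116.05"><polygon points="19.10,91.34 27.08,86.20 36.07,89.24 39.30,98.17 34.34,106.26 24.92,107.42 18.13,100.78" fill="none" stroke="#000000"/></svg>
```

Since the viewBox matches the mm dimensions, user units are millimetres directly. The only transform is the Y-flip y_m = 116.05 − y_svg.

Shape 1 is a regular polygon drawn with `<polygon>`. Its stroke #000000 means score at S410, F1916. After flipping Y the toolpath is (19.10,24.71) → (27.08,29.85) → (36.07,26.81) → (39.30,17.88) → (34.34,9.79) → (24.92,8.63) → (18.13,15.27) → (19.10,24.71), returning to the start.

; Generated by LaserGRBL
G21
G90
G00 X19.10 Y24.71
M3 S410
G1 X27.08 Y29.85 F1916
G1 X36.07 Y26.81
G1 X39.30 Y17.88
G1 X34.34 Y9.79
G1 X24.92 Y8.63
G1 X18.13 Y15.27
G1 X19.10 Y24.71
M5
G00 X0.00 Y0.00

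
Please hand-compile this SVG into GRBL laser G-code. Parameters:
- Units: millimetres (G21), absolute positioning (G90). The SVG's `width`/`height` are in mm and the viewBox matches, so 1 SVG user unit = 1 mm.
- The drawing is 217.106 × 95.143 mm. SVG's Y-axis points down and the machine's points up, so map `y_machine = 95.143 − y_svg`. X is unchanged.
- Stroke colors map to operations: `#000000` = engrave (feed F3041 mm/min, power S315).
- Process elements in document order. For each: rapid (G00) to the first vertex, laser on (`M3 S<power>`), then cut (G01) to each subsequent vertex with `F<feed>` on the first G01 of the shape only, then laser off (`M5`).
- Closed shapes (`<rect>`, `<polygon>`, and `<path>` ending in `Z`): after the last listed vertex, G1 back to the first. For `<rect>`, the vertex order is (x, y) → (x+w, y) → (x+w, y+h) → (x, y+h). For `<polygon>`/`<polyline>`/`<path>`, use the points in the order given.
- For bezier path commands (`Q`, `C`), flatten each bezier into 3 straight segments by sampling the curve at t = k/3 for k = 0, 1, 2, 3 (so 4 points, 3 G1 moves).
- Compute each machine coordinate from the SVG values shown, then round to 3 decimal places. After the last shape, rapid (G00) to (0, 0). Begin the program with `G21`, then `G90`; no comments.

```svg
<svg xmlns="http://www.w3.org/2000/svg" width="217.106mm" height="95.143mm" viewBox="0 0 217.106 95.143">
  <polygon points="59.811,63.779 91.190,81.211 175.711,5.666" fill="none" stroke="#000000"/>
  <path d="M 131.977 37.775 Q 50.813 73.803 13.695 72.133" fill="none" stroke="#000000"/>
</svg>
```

G21
G90
G00 X59.811 Y31.364
M3 S315
G01 X91.190 Y13.932 F3041
G01 X175.711 Y89.477
G01 X59.811 Y31.364
M5
G00 X131.977 Y57.368
M3 S315
G01 X82.762 Y37.538 F3041
G01 X43.334 Y26.085
G01 X13.695 Y23.010
M5
G00 X0.000 Y0.000

Since the viewBox matches the mm dimensions, user units are millimetres directly. The only transform is the Y-flip y_m = 95.143 − y_svg.

Shape 1 is a closed polygon drawn with `<polygon>`. Its stroke #000000 means engrave at S315, F3041. After flipping Y the toolpath is (59.811,31.364) → (91.190,13.932) → (175.711,89.477) → (59.811,31.364), returning to the start.

Shape 2 is a quadratic bezier drawn with `<path>`. Its stroke #000000 means engrave at S315, F3041. After flipping Y the toolpath is (131.977,57.368) → (82.762,37.538) → (43.334,26.085) → (13.695,23.010).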